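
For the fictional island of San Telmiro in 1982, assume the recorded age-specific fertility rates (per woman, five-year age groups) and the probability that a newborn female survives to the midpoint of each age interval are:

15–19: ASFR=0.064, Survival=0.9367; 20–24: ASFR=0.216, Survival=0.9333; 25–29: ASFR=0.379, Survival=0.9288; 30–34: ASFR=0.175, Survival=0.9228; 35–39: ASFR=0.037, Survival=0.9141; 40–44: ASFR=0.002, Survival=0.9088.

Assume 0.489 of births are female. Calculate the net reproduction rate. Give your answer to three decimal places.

1.982

Proportion female at birth = 0.489.
Per-age-group product (5 × ASFR × survival probability):
  15–19: 5 × 0.064 × 0.9367 = 0.29974
  20–24: 5 × 0.216 × 0.9333 = 1.00796
  25–29: 5 × 0.379 × 0.9288 = 1.76008
  30–34: 5 × 0.175 × 0.9228 = 0.80745
  35–39: 5 × 0.037 × 0.9141 = 0.16911
  40–44: 5 × 0.002 × 0.9088 = 0.00909
Sum = 4.05343
NRR = 0.489 × 4.05343 = 1.98213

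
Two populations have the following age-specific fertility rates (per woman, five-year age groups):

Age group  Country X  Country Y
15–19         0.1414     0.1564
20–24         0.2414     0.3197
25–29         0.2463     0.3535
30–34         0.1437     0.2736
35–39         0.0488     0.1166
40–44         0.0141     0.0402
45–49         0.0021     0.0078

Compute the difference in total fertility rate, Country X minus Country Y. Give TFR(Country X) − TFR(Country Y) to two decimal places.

-2.15

Country X:
  Sum of ASFRs = 0.1414 + 0.2414 + 0.2463 + 0.1437 + 0.0488 + 0.0141 + 0.0021 = 0.8378
  TFR = 5 × 0.8378 = 4.189
Country Y:
  Sum of ASFRs = 0.1564 + 0.3197 + 0.3535 + 0.2736 + 0.1166 + 0.0402 + 0.0078 = 1.2678
  TFR = 5 × 1.2678 = 6.339
Difference = 4.189 − 6.339 = -2.15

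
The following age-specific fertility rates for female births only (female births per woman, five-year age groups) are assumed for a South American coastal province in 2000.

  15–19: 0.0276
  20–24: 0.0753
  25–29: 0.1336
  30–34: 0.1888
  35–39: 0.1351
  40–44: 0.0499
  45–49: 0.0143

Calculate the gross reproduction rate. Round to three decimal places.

Sum of female ASFRs = 0.0276 + 0.0753 + 0.1336 + 0.1888 + 0.1351 + 0.0499 + 0.0143 = 0.6246
GRR = 5 × 0.6246 = 3.123

3.123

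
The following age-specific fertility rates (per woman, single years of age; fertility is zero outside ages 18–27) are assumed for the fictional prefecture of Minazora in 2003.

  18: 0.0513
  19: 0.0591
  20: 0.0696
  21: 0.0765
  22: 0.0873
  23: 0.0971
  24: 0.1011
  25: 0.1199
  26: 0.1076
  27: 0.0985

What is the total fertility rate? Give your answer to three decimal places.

0.868

Sum of ASFRs = 0.0513 + 0.0591 + 0.0696 + 0.0765 + 0.0873 + 0.0971 + 0.1011 + 0.1199 + 0.1076 + 0.0985 = 0.8680
TFR = 0.868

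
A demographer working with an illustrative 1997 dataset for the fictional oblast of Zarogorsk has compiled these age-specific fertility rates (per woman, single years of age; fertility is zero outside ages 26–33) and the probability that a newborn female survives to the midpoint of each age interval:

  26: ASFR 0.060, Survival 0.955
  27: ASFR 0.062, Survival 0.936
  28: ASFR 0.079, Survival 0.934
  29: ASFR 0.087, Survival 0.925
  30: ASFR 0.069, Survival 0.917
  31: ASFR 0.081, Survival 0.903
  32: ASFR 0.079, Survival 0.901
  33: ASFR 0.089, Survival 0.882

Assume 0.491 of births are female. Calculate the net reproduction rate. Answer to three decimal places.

Proportion female at birth = 0.491.
Survival-weighted fertility by age (1·fₓ·Sₓ):
  26: 1 × 0.060 × 0.955 = 0.05730
  27: 1 × 0.062 × 0.936 = 0.05803
  28: 1 × 0.079 × 0.934 = 0.07379
  29: 1 × 0.087 × 0.925 = 0.08048
  30: 1 × 0.069 × 0.917 = 0.06327
  31: 1 × 0.081 × 0.903 = 0.07314
  32: 1 × 0.079 × 0.901 = 0.07118
  33: 1 × 0.089 × 0.882 = 0.07850
Sum = 0.55569
NRR = 0.491 × 0.55569 = 0.27284
NRR < 1, so the cohort does not fully replace itself.

0.273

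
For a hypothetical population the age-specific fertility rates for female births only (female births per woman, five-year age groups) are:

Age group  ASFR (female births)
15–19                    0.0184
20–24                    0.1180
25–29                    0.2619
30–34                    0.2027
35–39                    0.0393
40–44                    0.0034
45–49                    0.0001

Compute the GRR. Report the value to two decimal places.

Sum of female ASFRs = 0.0184 + 0.1180 + 0.2619 + 0.2027 + 0.0393 + 0.0034 + 0.0001 = 0.6438
GRR = 5 × 0.6438 = 3.219

3.22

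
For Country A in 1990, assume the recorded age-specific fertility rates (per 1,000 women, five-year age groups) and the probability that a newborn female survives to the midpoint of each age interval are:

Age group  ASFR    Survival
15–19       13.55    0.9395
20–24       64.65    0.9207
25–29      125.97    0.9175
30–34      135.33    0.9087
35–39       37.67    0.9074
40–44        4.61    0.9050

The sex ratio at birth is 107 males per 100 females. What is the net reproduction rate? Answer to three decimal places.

Proportion female at birth = 100 / (100 + 107) = 0.48309.
Weighting each age-specific rate by interval width and survival:
  15–19: 5 × 13.55/1000 × 0.9395 = 0.06365
  20–24: 5 × 64.65/1000 × 0.9207 = 0.29762
  25–29: 5 × 125.97/1000 × 0.9175 = 0.57789
  30–34: 5 × 135.33/1000 × 0.9087 = 0.61487
  35–39: 5 × 37.67/1000 × 0.9074 = 0.17091
  40–44: 5 × 4.61/1000 × 0.9050 = 0.02086
Sum = 1.74580
NRR = 0.48309 × 1.74580 = 0.84338
NRR < 1, so the cohort does not fully replace itself.

0.843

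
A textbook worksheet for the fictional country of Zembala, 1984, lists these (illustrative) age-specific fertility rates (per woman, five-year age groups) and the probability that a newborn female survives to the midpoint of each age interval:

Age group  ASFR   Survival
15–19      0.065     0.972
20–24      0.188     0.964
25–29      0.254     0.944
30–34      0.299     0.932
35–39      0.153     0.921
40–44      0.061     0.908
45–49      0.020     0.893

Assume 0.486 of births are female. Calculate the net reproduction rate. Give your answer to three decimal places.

Proportion female at birth = 0.486.
Weighting each age-specific rate by interval width and survival:
  15–19: 5 × 0.065 × 0.972 = 0.31590
  20–24: 5 × 0.188 × 0.964 = 0.90616
  25–29: 5 × 0.254 × 0.944 = 1.19888
  30–34: 5 × 0.299 × 0.932 = 1.39334
  35–39: 5 × 0.153 × 0.921 = 0.70457
  40–44: 5 × 0.061 × 0.908 = 0.27694
  45–49: 5 × 0.020 × 0.893 = 0.08930
Sum = 4.88509
NRR = 0.486 × 4.88509 = 2.37415
NRR > 1, so each generation more than replaces itself.

2.374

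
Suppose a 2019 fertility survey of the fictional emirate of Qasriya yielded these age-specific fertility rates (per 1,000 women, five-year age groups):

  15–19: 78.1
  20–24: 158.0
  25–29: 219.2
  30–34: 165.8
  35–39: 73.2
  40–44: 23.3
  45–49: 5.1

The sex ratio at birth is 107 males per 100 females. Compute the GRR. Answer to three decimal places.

Proportion female at birth = 100 / (100 + 107) = 0.48309.
Sum of ASFRs = 78.1 + 158.0 + 219.2 + 165.8 + 73.2 + 23.3 + 5.1 = 722.7
TFR = 5 × 722.7 / 1000 = 3.6135
GRR = 0.48309 × 3.6135 = 1.74565

1.746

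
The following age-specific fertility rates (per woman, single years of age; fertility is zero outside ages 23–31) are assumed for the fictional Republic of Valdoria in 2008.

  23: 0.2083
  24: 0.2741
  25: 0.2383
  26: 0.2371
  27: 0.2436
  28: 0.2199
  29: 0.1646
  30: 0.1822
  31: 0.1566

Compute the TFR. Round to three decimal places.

Sum of ASFRs = 0.2083 + 0.2741 + 0.2383 + 0.2371 + 0.2436 + 0.2199 + 0.1646 + 0.1822 + 0.1566 = 1.9247
TFR = 1.9247

1.925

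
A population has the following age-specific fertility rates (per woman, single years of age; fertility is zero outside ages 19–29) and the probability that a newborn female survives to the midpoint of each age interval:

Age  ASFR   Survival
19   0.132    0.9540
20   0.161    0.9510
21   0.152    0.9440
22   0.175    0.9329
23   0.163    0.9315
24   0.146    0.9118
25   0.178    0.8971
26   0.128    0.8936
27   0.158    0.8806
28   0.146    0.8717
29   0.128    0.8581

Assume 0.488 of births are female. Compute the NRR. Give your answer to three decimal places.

Proportion female at birth = 0.488.
Each age group contributes 1 × ASFR × survival:
  19: 1 × 0.132 × 0.9540 = 0.12593
  20: 1 × 0.161 × 0.9510 = 0.15311
  21: 1 × 0.152 × 0.9440 = 0.14349
  22: 1 × 0.175 × 0.9329 = 0.16326
  23: 1 × 0.163 × 0.9315 = 0.15183
  24: 1 × 0.146 × 0.9118 = 0.13312
  25: 1 × 0.178 × 0.8971 = 0.15968
  26: 1 × 0.128 × 0.8936 = 0.11438
  27: 1 × 0.158 × 0.8806 = 0.13913
  28: 1 × 0.146 × 0.8717 = 0.12727
  29: 1 × 0.128 × 0.8581 = 0.10984
Sum = 1.52104
NRR = 0.488 × 1.52104 = 0.74227

0.742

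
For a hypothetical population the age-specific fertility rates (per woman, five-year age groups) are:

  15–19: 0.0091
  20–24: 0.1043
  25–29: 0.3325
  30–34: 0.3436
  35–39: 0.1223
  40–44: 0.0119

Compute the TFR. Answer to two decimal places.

4.62

Sum of ASFRs = 0.0091 + 0.1043 + 0.3325 + 0.3436 + 0.1223 + 0.0119 = 0.9237
TFR = 5 × 0.9237 = 4.6185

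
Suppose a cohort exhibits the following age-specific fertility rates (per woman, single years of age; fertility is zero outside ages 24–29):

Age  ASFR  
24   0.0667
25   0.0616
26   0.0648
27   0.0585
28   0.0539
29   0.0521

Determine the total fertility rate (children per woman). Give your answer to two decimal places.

Sum of ASFRs = 0.0667 + 0.0616 + 0.0648 + 0.0585 + 0.0539 + 0.0521 = 0.3576
TFR = 0.3576

0.36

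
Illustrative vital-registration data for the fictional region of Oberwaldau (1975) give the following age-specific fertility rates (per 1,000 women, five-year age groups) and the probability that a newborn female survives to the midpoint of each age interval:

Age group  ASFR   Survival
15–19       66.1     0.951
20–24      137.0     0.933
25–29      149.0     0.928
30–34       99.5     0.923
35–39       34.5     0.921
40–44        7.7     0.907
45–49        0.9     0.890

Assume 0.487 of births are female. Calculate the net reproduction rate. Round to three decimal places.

Proportion female at birth = 0.487.
Per-age-group product (5 × ASFR × survival probability):
  15–19: 5 × 66.1/1000 × 0.951 = 0.31431
  20–24: 5 × 137.0/1000 × 0.933 = 0.63911
  25–29: 5 × 149.0/1000 × 0.928 = 0.69136
  30–34: 5 × 99.5/1000 × 0.923 = 0.45919
  35–39: 5 × 34.5/1000 × 0.921 = 0.15887
  40–44: 5 × 7.7/1000 × 0.907 = 0.03492
  45–49: 5 × 0.9/1000 × 0.890 = 0.00401
Sum = 2.30177
NRR = 0.487 × 2.30177 = 1.12096

1.121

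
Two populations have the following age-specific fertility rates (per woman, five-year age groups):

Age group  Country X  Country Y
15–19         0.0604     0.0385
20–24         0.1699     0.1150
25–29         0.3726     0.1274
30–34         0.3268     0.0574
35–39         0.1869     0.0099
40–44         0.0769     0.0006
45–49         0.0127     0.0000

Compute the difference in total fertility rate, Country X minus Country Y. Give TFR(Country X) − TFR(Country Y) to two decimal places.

4.29

Country X:
  Sum of ASFRs = 0.0604 + 0.1699 + 0.3726 + 0.3268 + 0.1869 + 0.0769 + 0.0127 = 1.2062
  TFR = 5 × 1.2062 = 6.031
Country Y:
  Sum of ASFRs = 0.0385 + 0.1150 + 0.1274 + 0.0574 + 0.0099 + 0.0006 + 0.0000 = 0.3488
  TFR = 5 × 0.3488 = 1.744
Difference = 6.031 − 1.744 = 4.287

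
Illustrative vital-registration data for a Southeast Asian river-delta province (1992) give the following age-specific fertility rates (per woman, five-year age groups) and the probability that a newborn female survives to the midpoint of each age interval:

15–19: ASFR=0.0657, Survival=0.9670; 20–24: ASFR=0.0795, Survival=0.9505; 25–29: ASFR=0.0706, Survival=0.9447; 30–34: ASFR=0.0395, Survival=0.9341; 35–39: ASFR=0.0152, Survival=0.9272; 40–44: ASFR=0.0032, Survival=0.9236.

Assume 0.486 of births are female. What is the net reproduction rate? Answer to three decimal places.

Proportion female at birth = 0.486.
Each age group contributes 5 × ASFR × survival:
  15–19: 5 × 0.0657 × 0.9670 = 0.31766
  20–24: 5 × 0.0795 × 0.9505 = 0.37782
  25–29: 5 × 0.0706 × 0.9447 = 0.33348
  30–34: 5 × 0.0395 × 0.9341 = 0.18448
  35–39: 5 × 0.0152 × 0.9272 = 0.07047
  40–44: 5 × 0.0032 × 0.9236 = 0.01478
Sum = 1.29869
NRR = 0.486 × 1.29869 = 0.63116

0.631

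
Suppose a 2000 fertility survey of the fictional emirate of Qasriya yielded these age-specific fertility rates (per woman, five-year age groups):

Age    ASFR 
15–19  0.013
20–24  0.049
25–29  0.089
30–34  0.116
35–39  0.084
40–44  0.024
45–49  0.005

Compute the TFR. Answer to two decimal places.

Sum of ASFRs = 0.013 + 0.049 + 0.089 + 0.116 + 0.084 + 0.024 + 0.005 = 0.380
TFR = 5 × 0.380 = 1.9

1.90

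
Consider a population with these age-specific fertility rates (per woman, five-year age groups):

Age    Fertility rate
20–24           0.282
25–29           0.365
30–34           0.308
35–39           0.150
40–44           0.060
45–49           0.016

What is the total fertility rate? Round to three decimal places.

Sum of ASFRs = 0.282 + 0.365 + 0.308 + 0.150 + 0.060 + 0.016 = 1.181
TFR = 5 × 1.181 = 5.905

5.905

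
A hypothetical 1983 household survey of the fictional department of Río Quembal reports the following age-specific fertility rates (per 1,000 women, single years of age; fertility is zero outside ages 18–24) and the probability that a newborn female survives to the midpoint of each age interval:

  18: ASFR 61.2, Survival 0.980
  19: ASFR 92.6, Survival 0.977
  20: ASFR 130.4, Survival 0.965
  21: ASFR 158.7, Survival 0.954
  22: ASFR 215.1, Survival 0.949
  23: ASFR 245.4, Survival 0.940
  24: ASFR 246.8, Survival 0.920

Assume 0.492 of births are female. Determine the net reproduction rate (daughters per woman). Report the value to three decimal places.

Proportion female at birth = 0.492.
Weighting each age-specific rate by interval width and survival:
  18: 1 × 61.2/1000 × 0.980 = 0.05998
  19: 1 × 92.6/1000 × 0.977 = 0.09047
  20: 1 × 130.4/1000 × 0.965 = 0.12584
  21: 1 × 158.7/1000 × 0.954 = 0.15140
  22: 1 × 215.1/1000 × 0.949 = 0.20413
  23: 1 × 245.4/1000 × 0.940 = 0.23068
  24: 1 × 246.8/1000 × 0.920 = 0.22706
Sum = 1.08956
NRR = 0.492 × 1.08956 = 0.53606
An NRR under 1 implies long-run decline under these rates.

0.536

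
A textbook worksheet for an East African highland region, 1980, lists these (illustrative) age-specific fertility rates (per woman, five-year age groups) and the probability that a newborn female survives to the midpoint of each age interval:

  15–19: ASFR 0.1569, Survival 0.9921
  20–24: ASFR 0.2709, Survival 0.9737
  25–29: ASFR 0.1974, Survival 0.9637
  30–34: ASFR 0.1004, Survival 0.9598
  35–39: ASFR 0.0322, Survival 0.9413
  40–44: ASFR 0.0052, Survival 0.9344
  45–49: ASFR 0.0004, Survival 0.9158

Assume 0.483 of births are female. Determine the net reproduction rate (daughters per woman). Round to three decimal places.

Proportion female at birth = 0.483.
Weighting each age-specific rate by interval width and survival:
  15–19: 5 × 0.1569 × 0.9921 = 0.77830
  20–24: 5 × 0.2709 × 0.9737 = 1.31888
  25–29: 5 × 0.1974 × 0.9637 = 0.95117
  30–34: 5 × 0.1004 × 0.9598 = 0.48182
  35–39: 5 × 0.0322 × 0.9413 = 0.15155
  40–44: 5 × 0.0052 × 0.9344 = 0.02429
  45–49: 5 × 0.0004 × 0.9158 = 0.00183
Sum = 3.70784
NRR = 0.483 × 3.70784 = 1.79089

1.791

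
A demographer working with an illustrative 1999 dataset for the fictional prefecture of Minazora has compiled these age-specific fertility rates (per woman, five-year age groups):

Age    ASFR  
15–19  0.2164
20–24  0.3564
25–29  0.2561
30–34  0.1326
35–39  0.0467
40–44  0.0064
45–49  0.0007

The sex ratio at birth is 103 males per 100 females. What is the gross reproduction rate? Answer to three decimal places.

2.501

Proportion female at birth = 100 / (100 + 103) = 0.49261.
Sum of ASFRs = 0.2164 + 0.3564 + 0.2561 + 0.1326 + 0.0467 + 0.0064 + 0.0007 = 1.0153
TFR = 5 × 1.0153 = 5.0765
GRR = 0.49261 × 5.0765 = 2.50073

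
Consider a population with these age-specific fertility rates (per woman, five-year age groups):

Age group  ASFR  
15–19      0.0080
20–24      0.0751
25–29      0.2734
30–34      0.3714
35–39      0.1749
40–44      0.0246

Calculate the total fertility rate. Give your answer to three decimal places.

Sum of ASFRs = 0.0080 + 0.0751 + 0.2734 + 0.3714 + 0.1749 + 0.0246 = 0.9274
TFR = 5 × 0.9274 = 4.637

4.637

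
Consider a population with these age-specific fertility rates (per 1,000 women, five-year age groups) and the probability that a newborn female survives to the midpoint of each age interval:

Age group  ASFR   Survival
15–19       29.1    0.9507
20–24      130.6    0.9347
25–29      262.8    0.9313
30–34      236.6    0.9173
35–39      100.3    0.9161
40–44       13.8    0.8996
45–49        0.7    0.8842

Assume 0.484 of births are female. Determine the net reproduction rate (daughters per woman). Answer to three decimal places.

Proportion female at birth = 0.484.
Survival-weighted fertility by age (5·fₓ·Sₓ):
  15–19: 5 × 29.1/1000 × 0.9507 = 0.13833
  20–24: 5 × 130.6/1000 × 0.9347 = 0.61036
  25–29: 5 × 262.8/1000 × 0.9313 = 1.22373
  30–34: 5 × 236.6/1000 × 0.9173 = 1.08517
  35–39: 5 × 100.3/1000 × 0.9161 = 0.45942
  40–44: 5 × 13.8/1000 × 0.8996 = 0.06207
  45–49: 5 × 0.7/1000 × 0.8842 = 0.00309
Sum = 3.58217
NRR = 0.484 × 3.58217 = 1.73377

1.734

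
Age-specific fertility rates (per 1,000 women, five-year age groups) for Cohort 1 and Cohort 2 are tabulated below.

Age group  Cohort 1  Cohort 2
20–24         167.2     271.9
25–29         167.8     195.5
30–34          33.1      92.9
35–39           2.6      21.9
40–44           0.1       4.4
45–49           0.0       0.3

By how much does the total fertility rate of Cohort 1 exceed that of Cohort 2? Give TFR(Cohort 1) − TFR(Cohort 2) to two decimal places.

-1.08

Cohort 1:
  Sum of ASFRs = 167.2 + 167.8 + 33.1 + 2.6 + 0.1 + 0.0 = 370.8
  TFR = 5 × 370.8 / 1000 = 1.854
Cohort 2:
  Sum of ASFRs = 271.9 + 195.5 + 92.9 + 21.9 + 4.4 + 0.3 = 586.9
  TFR = 5 × 586.9 / 1000 = 2.9345
Difference = 1.854 − 2.9345 = -1.0805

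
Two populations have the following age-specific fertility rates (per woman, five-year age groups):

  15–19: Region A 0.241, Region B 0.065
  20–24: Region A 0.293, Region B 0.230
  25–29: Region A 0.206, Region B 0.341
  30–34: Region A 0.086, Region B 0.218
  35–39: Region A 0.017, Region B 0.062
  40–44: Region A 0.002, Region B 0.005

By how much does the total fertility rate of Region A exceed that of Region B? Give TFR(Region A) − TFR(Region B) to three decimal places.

Region A:
  Sum of ASFRs = 0.241 + 0.293 + 0.206 + 0.086 + 0.017 + 0.002 = 0.845
  TFR = 5 × 0.845 = 4.225
Region B:
  Sum of ASFRs = 0.065 + 0.230 + 0.341 + 0.218 + 0.062 + 0.005 = 0.921
  TFR = 5 × 0.921 = 4.605
Difference = 4.225 − 4.605 = -0.38

-0.380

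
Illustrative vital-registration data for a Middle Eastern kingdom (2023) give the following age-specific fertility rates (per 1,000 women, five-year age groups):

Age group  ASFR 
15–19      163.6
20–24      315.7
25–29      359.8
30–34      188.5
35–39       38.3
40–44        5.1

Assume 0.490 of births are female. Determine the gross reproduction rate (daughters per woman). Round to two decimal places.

2.62

Proportion female at birth = 0.490.
Sum of ASFRs = 163.6 + 315.7 + 359.8 + 188.5 + 38.3 + 5.1 = 1071.0
TFR = 5 × 1071.0 / 1000 = 5.355
GRR = 0.490 × 5.355 = 2.62395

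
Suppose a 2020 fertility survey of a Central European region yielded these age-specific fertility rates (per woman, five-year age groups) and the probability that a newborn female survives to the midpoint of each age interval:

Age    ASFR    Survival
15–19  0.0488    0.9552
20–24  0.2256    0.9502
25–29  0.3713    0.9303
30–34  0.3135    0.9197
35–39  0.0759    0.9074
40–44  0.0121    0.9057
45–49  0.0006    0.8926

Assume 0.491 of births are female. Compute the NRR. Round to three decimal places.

2.394

Proportion female at birth = 0.491.
Each age group contributes 5 × ASFR × survival:
  15–19: 5 × 0.0488 × 0.9552 = 0.23307
  20–24: 5 × 0.2256 × 0.9502 = 1.07183
  25–29: 5 × 0.3713 × 0.9303 = 1.72710
  30–34: 5 × 0.3135 × 0.9197 = 1.44163
  35–39: 5 × 0.0759 × 0.9074 = 0.34436
  40–44: 5 × 0.0121 × 0.9057 = 0.05479
  45–49: 5 × 0.0006 × 0.8926 = 0.00268
Sum = 4.87546
NRR = 0.491 × 4.87546 = 2.39385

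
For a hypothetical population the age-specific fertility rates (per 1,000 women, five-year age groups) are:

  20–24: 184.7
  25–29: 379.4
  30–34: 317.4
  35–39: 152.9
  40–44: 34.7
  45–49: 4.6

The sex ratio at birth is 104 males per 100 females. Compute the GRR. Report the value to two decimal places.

2.63

Proportion female at birth = 100 / (100 + 104) = 0.49020.
Sum of ASFRs = 184.7 + 379.4 + 317.4 + 152.9 + 34.7 + 4.6 = 1073.7
TFR = 5 × 1073.7 / 1000 = 5.3685
GRR = 0.49020 × 5.3685 = 2.63164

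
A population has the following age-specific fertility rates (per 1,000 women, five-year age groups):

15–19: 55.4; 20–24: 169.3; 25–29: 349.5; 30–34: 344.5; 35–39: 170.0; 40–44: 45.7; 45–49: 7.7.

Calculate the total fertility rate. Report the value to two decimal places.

5.71

Sum of ASFRs = 55.4 + 169.3 + 349.5 + 344.5 + 170.0 + 45.7 + 7.7 = 1142.1
TFR = 5 × 1142.1 / 1000 = 5.7105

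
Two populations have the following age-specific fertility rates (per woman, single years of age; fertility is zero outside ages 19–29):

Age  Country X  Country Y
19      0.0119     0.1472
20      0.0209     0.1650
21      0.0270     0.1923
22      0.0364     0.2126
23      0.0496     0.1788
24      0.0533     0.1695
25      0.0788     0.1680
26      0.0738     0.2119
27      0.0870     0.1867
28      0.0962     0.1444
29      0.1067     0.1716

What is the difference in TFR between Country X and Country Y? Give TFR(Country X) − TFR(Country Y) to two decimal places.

-1.31

Country X:
  Sum of ASFRs = 0.0119 + 0.0209 + 0.0270 + 0.0364 + 0.0496 + 0.0533 + 0.0788 + 0.0738 + 0.0870 + 0.0962 + 0.1067 = 0.6416
  TFR = 0.6416
Country Y:
  Sum of ASFRs = 0.1472 + 0.1650 + 0.1923 + 0.2126 + 0.1788 + 0.1695 + 0.1680 + 0.2119 + 0.1867 + 0.1444 + 0.1716 = 1.9480
  TFR = 1.948
Difference = 0.6416 − 1.948 = -1.3064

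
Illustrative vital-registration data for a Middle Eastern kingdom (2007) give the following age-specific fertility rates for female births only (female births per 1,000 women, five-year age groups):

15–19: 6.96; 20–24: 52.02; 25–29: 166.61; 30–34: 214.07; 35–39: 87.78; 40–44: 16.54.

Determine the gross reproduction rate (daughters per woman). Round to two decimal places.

Sum of female ASFRs = 6.96 + 52.02 + 166.61 + 214.07 + 87.78 + 16.54 = 543.98
GRR = 5 × 543.98 / 1000 = 2.7199

2.72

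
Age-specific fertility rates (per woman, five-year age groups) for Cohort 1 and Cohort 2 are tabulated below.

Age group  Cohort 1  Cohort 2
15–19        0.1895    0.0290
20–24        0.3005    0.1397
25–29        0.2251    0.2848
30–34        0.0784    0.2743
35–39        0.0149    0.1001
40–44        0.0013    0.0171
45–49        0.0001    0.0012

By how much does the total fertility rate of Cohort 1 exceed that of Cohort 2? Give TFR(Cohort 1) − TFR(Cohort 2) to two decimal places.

-0.18

Cohort 1:
  Sum of ASFRs = 0.1895 + 0.3005 + 0.2251 + 0.0784 + 0.0149 + 0.0013 + 0.0001 = 0.8098
  TFR = 5 × 0.8098 = 4.049
Cohort 2:
  Sum of ASFRs = 0.0290 + 0.1397 + 0.2848 + 0.2743 + 0.1001 + 0.0171 + 0.0012 = 0.8462
  TFR = 5 × 0.8462 = 4.231
Difference = 4.049 − 4.231 = -0.182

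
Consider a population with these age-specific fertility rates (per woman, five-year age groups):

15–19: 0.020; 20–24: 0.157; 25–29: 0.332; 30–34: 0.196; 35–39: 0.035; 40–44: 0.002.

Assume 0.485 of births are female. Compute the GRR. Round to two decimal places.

1.80

Proportion female at birth = 0.485.
Sum of ASFRs = 0.020 + 0.157 + 0.332 + 0.196 + 0.035 + 0.002 = 0.742
TFR = 5 × 0.742 = 3.71
GRR = 0.485 × 3.71 = 1.79935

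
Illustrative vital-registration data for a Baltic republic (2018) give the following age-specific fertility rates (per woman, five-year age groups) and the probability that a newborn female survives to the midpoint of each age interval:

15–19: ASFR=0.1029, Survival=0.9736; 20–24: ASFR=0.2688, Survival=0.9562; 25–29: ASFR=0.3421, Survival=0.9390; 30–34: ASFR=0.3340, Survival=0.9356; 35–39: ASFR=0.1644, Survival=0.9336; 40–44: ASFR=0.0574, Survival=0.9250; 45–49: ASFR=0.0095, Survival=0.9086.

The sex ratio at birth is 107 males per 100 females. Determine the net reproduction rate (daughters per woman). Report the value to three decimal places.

2.913

Proportion female at birth = 100 / (100 + 107) = 0.48309.
Each age group contributes 5 × ASFR × survival:
  15–19: 5 × 0.1029 × 0.9736 = 0.50092
  20–24: 5 × 0.2688 × 0.9562 = 1.28513
  25–29: 5 × 0.3421 × 0.9390 = 1.60616
  30–34: 5 × 0.3340 × 0.9356 = 1.56245
  35–39: 5 × 0.1644 × 0.9336 = 0.76742
  40–44: 5 × 0.0574 × 0.9250 = 0.26548
  45–49: 5 × 0.0095 × 0.9086 = 0.04316
Sum = 6.03072
NRR = 0.48309 × 6.03072 = 2.91338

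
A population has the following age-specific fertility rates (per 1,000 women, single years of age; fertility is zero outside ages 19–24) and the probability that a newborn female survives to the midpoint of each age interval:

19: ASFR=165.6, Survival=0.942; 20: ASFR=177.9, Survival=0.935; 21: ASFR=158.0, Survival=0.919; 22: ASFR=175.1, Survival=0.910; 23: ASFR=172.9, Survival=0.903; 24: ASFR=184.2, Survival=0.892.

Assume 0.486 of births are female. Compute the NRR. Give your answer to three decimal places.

0.460

Proportion female at birth = 0.486.
Each age group contributes 1 × ASFR × survival:
  19: 1 × 165.6/1000 × 0.942 = 0.15600
  20: 1 × 177.9/1000 × 0.935 = 0.16634
  21: 1 × 158.0/1000 × 0.919 = 0.14520
  22: 1 × 175.1/1000 × 0.910 = 0.15934
  23: 1 × 172.9/1000 × 0.903 = 0.15613
  24: 1 × 184.2/1000 × 0.892 = 0.16431
Sum = 0.94732
NRR = 0.486 × 0.94732 = 0.46040
With NRR below 1 the population is below replacement fertility.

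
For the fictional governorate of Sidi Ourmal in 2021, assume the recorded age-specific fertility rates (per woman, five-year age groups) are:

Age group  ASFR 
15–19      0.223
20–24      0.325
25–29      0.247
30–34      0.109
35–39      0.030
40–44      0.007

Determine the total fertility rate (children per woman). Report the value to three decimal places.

4.705

Sum of ASFRs = 0.223 + 0.325 + 0.247 + 0.109 + 0.030 + 0.007 = 0.941
TFR = 5 × 0.941 = 4.705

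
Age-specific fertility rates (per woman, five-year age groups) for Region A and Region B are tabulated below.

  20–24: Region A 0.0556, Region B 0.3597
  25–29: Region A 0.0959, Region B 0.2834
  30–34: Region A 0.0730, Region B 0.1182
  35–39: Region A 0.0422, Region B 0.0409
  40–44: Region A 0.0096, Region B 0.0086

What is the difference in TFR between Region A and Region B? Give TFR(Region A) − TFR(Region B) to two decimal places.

-2.67

Region A:
  Sum of ASFRs = 0.0556 + 0.0959 + 0.0730 + 0.0422 + 0.0096 = 0.2763
  TFR = 5 × 0.2763 = 1.3815
Region B:
  Sum of ASFRs = 0.3597 + 0.2834 + 0.1182 + 0.0409 + 0.0086 = 0.8108
  TFR = 5 × 0.8108 = 4.054
Difference = 1.3815 − 4.054 = -2.6725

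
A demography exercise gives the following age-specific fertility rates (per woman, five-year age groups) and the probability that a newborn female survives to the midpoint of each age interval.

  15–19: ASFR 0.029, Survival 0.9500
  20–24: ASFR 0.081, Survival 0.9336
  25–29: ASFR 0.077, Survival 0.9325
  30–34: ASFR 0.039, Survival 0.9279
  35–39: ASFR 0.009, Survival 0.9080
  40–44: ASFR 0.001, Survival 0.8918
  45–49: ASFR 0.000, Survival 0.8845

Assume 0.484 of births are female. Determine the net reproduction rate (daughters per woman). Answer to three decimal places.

Proportion female at birth = 0.484.
Weighting each age-specific rate by interval width and survival:
  15–19: 5 × 0.029 × 0.9500 = 0.13775
  20–24: 5 × 0.081 × 0.9336 = 0.37811
  25–29: 5 × 0.077 × 0.9325 = 0.35901
  30–34: 5 × 0.039 × 0.9279 = 0.18094
  35–39: 5 × 0.009 × 0.9080 = 0.04086
  40–44: 5 × 0.001 × 0.8918 = 0.00446
  45–49: 5 × 0.000 × 0.8845 = 0.00000
Sum = 1.10113
NRR = 0.484 × 1.10113 = 0.53295
NRR < 1, so the cohort does not fully replace itself.

0.533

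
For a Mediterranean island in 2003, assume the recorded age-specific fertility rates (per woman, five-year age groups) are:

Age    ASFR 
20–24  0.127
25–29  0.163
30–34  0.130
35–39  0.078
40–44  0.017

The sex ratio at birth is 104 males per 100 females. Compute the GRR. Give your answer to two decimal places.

Proportion female at birth = 100 / (100 + 104) = 0.49020.
Sum of ASFRs = 0.127 + 0.163 + 0.130 + 0.078 + 0.017 = 0.515
TFR = 5 × 0.515 = 2.575
GRR = 0.49020 × 2.575 = 1.26227

1.26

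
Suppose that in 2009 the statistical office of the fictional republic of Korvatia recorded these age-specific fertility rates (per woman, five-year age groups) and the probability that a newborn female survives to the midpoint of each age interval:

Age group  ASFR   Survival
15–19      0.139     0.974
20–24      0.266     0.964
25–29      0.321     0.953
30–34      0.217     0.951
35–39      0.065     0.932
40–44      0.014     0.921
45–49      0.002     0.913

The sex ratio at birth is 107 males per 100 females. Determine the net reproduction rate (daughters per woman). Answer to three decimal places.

Proportion female at birth = 100 / (100 + 107) = 0.48309.
Each age group contributes 5 × ASFR × survival:
  15–19: 5 × 0.139 × 0.974 = 0.67693
  20–24: 5 × 0.266 × 0.964 = 1.28212
  25–29: 5 × 0.321 × 0.953 = 1.52957
  30–34: 5 × 0.217 × 0.951 = 1.03184
  35–39: 5 × 0.065 × 0.932 = 0.30290
  40–44: 5 × 0.014 × 0.921 = 0.06447
  45–49: 5 × 0.002 × 0.913 = 0.00913
Sum = 4.89696
NRR = 0.48309 × 4.89696 = 2.36567

2.366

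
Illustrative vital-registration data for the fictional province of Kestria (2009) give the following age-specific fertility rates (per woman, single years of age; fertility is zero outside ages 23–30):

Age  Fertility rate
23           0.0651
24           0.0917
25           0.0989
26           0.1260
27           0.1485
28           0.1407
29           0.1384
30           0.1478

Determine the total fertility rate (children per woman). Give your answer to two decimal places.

Sum of ASFRs = 0.0651 + 0.0917 + 0.0989 + 0.1260 + 0.1485 + 0.1407 + 0.1384 + 0.1478 = 0.9571
TFR = 0.9571

0.96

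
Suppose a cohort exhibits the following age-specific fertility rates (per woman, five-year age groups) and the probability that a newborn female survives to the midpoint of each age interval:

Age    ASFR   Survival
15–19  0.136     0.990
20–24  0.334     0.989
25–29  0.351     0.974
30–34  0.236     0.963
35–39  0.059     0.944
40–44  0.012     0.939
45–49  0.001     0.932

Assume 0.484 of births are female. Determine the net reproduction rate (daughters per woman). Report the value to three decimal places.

Proportion female at birth = 0.484.
Weighting each age-specific rate by interval width and survival:
  15–19: 5 × 0.136 × 0.990 = 0.67320
  20–24: 5 × 0.334 × 0.989 = 1.65163
  25–29: 5 × 0.351 × 0.974 = 1.70937
  30–34: 5 × 0.236 × 0.963 = 1.13634
  35–39: 5 × 0.059 × 0.944 = 0.27848
  40–44: 5 × 0.012 × 0.939 = 0.05634
  45–49: 5 × 0.001 × 0.932 = 0.00466
Sum = 5.51002
NRR = 0.484 × 5.51002 = 2.66685
NRR > 1, so each generation more than replaces itself.

2.667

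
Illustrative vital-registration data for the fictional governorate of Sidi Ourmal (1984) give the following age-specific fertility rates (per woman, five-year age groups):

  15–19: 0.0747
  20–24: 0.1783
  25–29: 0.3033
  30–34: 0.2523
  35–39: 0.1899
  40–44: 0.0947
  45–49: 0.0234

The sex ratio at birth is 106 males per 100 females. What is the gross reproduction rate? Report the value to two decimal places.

2.71

Proportion female at birth = 100 / (100 + 106) = 0.48544.
Sum of ASFRs = 0.0747 + 0.1783 + 0.3033 + 0.2523 + 0.1899 + 0.0947 + 0.0234 = 1.1166
TFR = 5 × 1.1166 = 5.583
GRR = 0.48544 × 5.583 = 2.71021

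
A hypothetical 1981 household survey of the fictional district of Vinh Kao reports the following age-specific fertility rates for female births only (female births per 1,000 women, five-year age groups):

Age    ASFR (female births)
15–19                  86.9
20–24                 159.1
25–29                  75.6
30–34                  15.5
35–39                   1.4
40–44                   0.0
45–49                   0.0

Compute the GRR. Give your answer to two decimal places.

Sum of female ASFRs = 86.9 + 159.1 + 75.6 + 15.5 + 1.4 + 0.0 + 0.0 = 338.5
GRR = 5 × 338.5 / 1000 = 1.6925

1.69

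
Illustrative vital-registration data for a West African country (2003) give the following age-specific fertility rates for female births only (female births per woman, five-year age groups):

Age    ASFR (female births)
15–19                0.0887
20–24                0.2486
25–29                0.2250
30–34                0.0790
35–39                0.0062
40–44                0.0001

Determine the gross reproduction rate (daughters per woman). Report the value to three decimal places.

3.238

Sum of female ASFRs = 0.0887 + 0.2486 + 0.2250 + 0.0790 + 0.0062 + 0.0001 = 0.6476
GRR = 5 × 0.6476 = 3.238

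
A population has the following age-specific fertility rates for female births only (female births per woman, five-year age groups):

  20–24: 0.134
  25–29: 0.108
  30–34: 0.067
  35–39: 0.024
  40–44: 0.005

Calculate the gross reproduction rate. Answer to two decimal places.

Sum of female ASFRs = 0.134 + 0.108 + 0.067 + 0.024 + 0.005 = 0.338
GRR = 5 × 0.338 = 1.69

1.69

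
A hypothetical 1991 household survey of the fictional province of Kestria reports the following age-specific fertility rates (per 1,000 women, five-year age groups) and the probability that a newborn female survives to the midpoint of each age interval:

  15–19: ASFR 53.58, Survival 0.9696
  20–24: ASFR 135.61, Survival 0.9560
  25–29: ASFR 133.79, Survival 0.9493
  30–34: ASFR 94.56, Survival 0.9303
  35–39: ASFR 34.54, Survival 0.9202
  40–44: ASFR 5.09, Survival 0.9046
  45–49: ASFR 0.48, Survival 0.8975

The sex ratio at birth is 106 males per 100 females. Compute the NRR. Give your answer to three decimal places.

Proportion female at birth = 100 / (100 + 106) = 0.48544.
Per-age-group product (5 × ASFR × survival probability):
  15–19: 5 × 53.58/1000 × 0.9696 = 0.25976
  20–24: 5 × 135.61/1000 × 0.9560 = 0.64822
  25–29: 5 × 133.79/1000 × 0.9493 = 0.63503
  30–34: 5 × 94.56/1000 × 0.9303 = 0.43985
  35–39: 5 × 34.54/1000 × 0.9202 = 0.15892
  40–44: 5 × 5.09/1000 × 0.9046 = 0.02302
  45–49: 5 × 0.48/1000 × 0.8975 = 0.00215
Sum = 2.16695
NRR = 0.48544 × 2.16695 = 1.05192

1.052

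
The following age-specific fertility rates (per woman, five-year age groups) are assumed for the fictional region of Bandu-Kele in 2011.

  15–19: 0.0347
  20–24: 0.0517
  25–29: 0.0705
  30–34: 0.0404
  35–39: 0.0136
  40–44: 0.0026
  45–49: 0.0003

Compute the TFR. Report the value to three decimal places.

Sum of ASFRs = 0.0347 + 0.0517 + 0.0705 + 0.0404 + 0.0136 + 0.0026 + 0.0003 = 0.2138
TFR = 5 × 0.2138 = 1.069

1.069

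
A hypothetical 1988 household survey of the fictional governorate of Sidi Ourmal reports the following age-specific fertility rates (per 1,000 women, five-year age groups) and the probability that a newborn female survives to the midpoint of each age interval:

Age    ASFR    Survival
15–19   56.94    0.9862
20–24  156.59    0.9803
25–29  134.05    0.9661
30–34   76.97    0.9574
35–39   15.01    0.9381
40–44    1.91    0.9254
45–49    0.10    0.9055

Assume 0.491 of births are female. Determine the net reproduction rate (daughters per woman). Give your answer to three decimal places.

1.053

Proportion female at birth = 0.491.
Weighting each age-specific rate by interval width and survival:
  15–19: 5 × 56.94/1000 × 0.9862 = 0.28077
  20–24: 5 × 156.59/1000 × 0.9803 = 0.76753
  25–29: 5 × 134.05/1000 × 0.9661 = 0.64753
  30–34: 5 × 76.97/1000 × 0.9574 = 0.36846
  35–39: 5 × 15.01/1000 × 0.9381 = 0.07040
  40–44: 5 × 1.91/1000 × 0.9254 = 0.00884
  45–49: 5 × 0.10/1000 × 0.9055 = 0.00045
Sum = 2.14398
NRR = 0.491 × 2.14398 = 1.05269
An NRR exceeding 1 indicates intrinsic growth under these rates.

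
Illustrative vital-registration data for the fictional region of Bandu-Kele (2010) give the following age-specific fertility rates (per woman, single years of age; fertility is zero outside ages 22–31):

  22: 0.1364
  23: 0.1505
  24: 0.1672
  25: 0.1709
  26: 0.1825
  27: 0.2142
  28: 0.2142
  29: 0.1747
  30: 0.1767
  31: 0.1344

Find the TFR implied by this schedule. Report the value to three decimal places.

1.722

Sum of ASFRs = 0.1364 + 0.1505 + 0.1672 + 0.1709 + 0.1825 + 0.2142 + 0.2142 + 0.1747 + 0.1767 + 0.1344 = 1.7217
TFR = 1.7217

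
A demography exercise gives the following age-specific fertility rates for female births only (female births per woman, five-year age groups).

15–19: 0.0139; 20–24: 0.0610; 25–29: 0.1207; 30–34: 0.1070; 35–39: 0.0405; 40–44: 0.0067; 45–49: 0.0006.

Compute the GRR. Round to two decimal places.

Sum of female ASFRs = 0.0139 + 0.0610 + 0.1207 + 0.1070 + 0.0405 + 0.0067 + 0.0006 = 0.3504
GRR = 5 × 0.3504 = 1.752

1.75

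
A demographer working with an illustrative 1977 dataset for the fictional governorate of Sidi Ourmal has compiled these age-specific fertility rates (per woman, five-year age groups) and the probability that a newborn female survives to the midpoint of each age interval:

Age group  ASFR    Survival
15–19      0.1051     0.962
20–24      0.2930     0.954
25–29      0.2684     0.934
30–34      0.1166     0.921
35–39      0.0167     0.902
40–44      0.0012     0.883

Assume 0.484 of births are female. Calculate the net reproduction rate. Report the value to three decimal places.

Proportion female at birth = 0.484.
Survival-weighted fertility by age (5·fₓ·Sₓ):
  15–19: 5 × 0.1051 × 0.962 = 0.50553
  20–24: 5 × 0.2930 × 0.954 = 1.39761
  25–29: 5 × 0.2684 × 0.934 = 1.25343
  30–34: 5 × 0.1166 × 0.921 = 0.53694
  35–39: 5 × 0.0167 × 0.902 = 0.07532
  40–44: 5 × 0.0012 × 0.883 = 0.00530
Sum = 3.77413
NRR = 0.484 × 3.77413 = 1.82668

1.827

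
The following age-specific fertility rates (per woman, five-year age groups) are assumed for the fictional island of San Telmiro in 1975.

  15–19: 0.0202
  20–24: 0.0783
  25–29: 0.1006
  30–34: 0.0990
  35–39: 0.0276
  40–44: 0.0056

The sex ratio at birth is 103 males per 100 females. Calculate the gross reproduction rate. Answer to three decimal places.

0.816

Proportion female at birth = 100 / (100 + 103) = 0.49261.
Sum of ASFRs = 0.0202 + 0.0783 + 0.1006 + 0.0990 + 0.0276 + 0.0056 = 0.3313
TFR = 5 × 0.3313 = 1.6565
GRR = 0.49261 × 1.6565 = 0.81601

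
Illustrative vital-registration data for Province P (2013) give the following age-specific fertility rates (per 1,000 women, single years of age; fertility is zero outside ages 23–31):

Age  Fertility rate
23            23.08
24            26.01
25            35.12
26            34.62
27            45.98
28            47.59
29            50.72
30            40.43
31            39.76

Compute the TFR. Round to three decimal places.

0.343

Sum of ASFRs = 23.08 + 26.01 + 35.12 + 34.62 + 45.98 + 47.59 + 50.72 + 40.43 + 39.76 = 343.31
TFR = 343.31 / 1000 = 0.34331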